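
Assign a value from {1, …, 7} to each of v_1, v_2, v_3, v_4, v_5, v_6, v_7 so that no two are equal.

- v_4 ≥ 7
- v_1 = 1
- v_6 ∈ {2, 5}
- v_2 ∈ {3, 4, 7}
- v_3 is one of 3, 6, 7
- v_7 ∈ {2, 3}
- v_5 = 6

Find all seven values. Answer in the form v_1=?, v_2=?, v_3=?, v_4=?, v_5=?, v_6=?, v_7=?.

v_1 must be 1 (only option left).
v_4 must be 7 (only option left). Strike 7 from v_2, v_3.
v_5's domain is down to {6}, so v_5 = 6. Eliminate 6 elsewhere: v_3.
That leaves v_3 = 3. Eliminate 3 elsewhere: v_2, v_7.
That leaves v_7 = 2. Eliminate 2 elsewhere: v_6.
That leaves v_2 = 4.
v_6 has just one choice, so v_6 = 5.

v_1=1, v_2=4, v_3=3, v_4=7, v_5=6, v_6=5, v_7=2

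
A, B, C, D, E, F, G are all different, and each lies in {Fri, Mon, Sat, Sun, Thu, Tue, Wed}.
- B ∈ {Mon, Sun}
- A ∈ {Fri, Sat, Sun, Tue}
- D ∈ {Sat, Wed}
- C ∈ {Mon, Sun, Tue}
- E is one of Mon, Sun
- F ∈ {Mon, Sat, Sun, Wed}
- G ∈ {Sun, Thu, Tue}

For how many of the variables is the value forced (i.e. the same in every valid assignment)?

The 7 variables draw from only 7 values {Fri, Mon, Sat, Sun, Thu, Tue, Wed}, so each is used; only A can be Fri, hence A = Fri.
The 6 still-open variables together cover exactly {Mon, Sat, Sun, Thu, Tue, Wed} — 6 values for 6 variables — and Thu appears only in G's list, so G = Thu.
The 5 still-open variables draw from only 5 values {Mon, Sat, Sun, Tue, Wed}, so each is used; only C can be Tue, hence C = Tue.
B and E share exactly the 2 values {Mon, Sun}; by pigeonhole those values go to them, so strike Mon, Sun from F.
Determined: A=Fri, C=Tue, G=Thu. The other variables each still have more than one consistent value. That makes 3.

3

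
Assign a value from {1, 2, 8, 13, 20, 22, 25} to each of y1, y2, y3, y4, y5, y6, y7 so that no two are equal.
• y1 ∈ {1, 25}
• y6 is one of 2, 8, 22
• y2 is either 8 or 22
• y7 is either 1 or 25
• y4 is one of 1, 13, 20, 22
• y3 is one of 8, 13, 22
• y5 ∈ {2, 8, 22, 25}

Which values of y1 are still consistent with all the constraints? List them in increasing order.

The 7 variables draw from only 7 values {1, 2, 8, 13, 20, 22, 25}, so each is used; only y4 can be 20, hence y4 = 20.
Among the 6 still-open variables, 13 fits only y3 (and all 6 values in {1, 2, 8, 13, 22, 25} must be used), so y3 = 13.
The 2 variables y1 and y7 are confined to {1, 25}, which locks those values in; drop them from y5.
No further eliminations apply; y1 can still be any of 1, 25.

1, 25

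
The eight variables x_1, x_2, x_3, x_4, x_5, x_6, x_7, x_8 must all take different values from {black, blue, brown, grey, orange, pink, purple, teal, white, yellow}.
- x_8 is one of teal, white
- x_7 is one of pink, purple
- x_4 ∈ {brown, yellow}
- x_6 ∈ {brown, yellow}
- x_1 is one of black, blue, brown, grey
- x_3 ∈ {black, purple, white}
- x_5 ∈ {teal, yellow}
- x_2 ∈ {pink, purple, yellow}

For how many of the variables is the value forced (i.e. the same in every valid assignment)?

x_4 and x_6 between them cover only {brown, yellow} — a naked pair. Remove those values from x_1, x_2, x_5.
That leaves x_5 = teal. Eliminate teal elsewhere: x_8.
That leaves x_8 = white. Strike white from x_3.
x_2 and x_7 between them cover only {pink, purple} — a naked pair. Remove those values from x_3.
x_3 must be black (only option left). So x_1 can't be black.
Determined: x_3=black, x_5=teal, x_8=white. The other variables each still have more than one consistent value. That makes 3.

3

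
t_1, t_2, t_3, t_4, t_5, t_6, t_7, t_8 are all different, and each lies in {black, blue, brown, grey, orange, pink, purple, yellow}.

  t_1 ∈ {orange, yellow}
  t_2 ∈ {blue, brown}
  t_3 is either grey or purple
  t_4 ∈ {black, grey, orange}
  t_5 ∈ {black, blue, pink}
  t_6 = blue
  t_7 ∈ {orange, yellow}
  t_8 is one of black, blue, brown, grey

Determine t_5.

pink

t_6 must be blue (only option left). Remove blue from t_2, t_5, t_8.
t_2 has just one choice, so t_2 = brown. Strike brown from t_8.
The 6 still-open variables draw from only 6 values {black, grey, orange, pink, purple, yellow}, so each is used; only t_5 can be pink, hence t_5 = pink.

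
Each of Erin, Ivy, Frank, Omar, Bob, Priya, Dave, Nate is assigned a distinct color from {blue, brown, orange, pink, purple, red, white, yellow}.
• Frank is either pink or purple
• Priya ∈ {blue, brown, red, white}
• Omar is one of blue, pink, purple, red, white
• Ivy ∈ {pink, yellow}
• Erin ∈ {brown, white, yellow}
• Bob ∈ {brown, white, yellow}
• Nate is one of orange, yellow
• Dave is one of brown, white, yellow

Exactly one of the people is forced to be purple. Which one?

The 8 variables together cover exactly {blue, brown, orange, pink, purple, red, white, yellow} — 8 values for 8 variables — and orange appears only in Nate's list, so Nate = orange.
Erin, Bob, Dave between them cover only {brown, white, yellow} — a naked triple. Remove those values from Ivy, Omar, Priya.
That leaves Ivy = pink. Eliminate pink elsewhere: Frank, Omar.
So purple goes to Frank.

Frank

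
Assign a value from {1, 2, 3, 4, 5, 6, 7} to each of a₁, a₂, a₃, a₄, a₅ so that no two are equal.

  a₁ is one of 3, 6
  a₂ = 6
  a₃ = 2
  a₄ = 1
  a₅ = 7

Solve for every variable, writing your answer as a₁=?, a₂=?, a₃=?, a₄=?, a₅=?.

a₂ must be 6 (only option left). So a₁ can't be 6.
a₃ has just one choice, so a₃ = 2.
a₄'s domain is down to {1}, so a₄ = 1.
a₅'s domain is down to {7}, so a₅ = 7.
That leaves a₁ = 3.

a₁=3, a₂=6, a₃=2, a₄=1, a₅=7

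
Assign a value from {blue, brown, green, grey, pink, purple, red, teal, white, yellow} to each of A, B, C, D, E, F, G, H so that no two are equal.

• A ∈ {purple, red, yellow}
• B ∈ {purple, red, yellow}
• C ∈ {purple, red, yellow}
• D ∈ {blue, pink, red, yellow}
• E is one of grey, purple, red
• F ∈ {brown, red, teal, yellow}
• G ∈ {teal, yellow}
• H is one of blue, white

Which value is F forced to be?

A, B, C between them cover only {purple, red, yellow} — a naked triple. Remove those values from D, E, F, G.
E's domain is down to {grey}, so E = grey.
That leaves G = teal. Strike teal from F.
So F = brown.

brown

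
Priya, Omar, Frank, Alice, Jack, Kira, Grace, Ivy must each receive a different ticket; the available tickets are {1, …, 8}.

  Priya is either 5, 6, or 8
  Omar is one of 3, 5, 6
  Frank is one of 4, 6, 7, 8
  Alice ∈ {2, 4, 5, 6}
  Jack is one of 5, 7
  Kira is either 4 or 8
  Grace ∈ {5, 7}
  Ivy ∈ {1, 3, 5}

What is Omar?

The 8 variables together cover exactly {1, 2, 3, 4, 5, 6, 7, 8} — 8 values for 8 variables — and 1 appears only in Ivy's list, so Ivy = 1.
The 7 still-open variables together cover exactly {2, 3, 4, 5, 6, 7, 8} — 7 values for 7 variables — and 2 appears only in Alice's list, so Alice = 2.
The 6 still-open variables draw from only 6 values {3, 4, 5, 6, 7, 8}, so each is used; only Omar can be 3, hence Omar = 3.

3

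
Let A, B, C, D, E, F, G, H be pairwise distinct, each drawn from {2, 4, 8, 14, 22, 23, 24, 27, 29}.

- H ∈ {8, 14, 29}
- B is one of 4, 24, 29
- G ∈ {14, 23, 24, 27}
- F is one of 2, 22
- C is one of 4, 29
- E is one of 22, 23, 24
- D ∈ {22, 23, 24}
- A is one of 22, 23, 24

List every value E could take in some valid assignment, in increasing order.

A, D, E between them cover only {22, 23, 24} — a naked triple. Remove those values from B, F, G.
F must be 2 (only option left).
B and C share exactly the 2 values {4, 29}; by pigeonhole those values go to them, so strike 4, 29 from H.
No further eliminations apply; E can still be any of 22, 23, 24.

22, 23, 24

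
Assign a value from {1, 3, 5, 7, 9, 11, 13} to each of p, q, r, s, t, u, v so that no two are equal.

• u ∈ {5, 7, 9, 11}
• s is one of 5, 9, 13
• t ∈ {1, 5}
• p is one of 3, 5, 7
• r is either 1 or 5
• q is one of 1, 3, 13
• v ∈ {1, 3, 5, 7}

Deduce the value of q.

13

The 7 variables together cover exactly {1, 3, 5, 7, 9, 11, 13} — 7 values for 7 variables — and 11 appears only in u's list, so u = 11.
The 6 still-open variables draw from only 6 values {1, 3, 5, 7, 9, 13}, so each is used; only s can be 9, hence s = 9.
The 5 still-open variables together cover exactly {1, 3, 5, 7, 13} — 5 values for 5 variables — and 13 appears only in q's list, so q = 13.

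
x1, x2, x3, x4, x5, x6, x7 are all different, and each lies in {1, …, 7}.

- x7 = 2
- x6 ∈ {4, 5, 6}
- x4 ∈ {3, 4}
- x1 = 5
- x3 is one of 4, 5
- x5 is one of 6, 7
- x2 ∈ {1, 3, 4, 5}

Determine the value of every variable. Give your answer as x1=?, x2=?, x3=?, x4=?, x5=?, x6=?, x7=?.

x1 has just one choice, so x1 = 5. So x2, x3, x6 can't be 5.
x3 must be 4 (only option left). So x2, x4, x6 can't be 4.
x4 has just one choice, so x4 = 3. Strike 3 from x2.
That leaves x6 = 6. So x5 can't be 6.
x7 must be 2 (only option left).
That leaves x2 = 1.
That leaves x5 = 7.

x1=5, x2=1, x3=4, x4=3, x5=7, x6=6, x7=2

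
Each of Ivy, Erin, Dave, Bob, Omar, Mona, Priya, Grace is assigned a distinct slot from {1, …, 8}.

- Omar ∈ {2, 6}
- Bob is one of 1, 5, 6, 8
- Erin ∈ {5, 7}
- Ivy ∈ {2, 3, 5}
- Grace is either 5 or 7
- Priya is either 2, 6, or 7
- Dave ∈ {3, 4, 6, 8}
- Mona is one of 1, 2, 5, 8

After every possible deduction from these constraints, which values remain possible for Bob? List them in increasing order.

1, 8

Among the 8 variables, 4 fits only Dave (and all 8 values in {1, 2, 3, 4, 5, 6, 7, 8} must be used), so Dave = 4.
The 7 still-open variables draw from only 7 values {1, 2, 3, 5, 6, 7, 8}, so each is used; only Ivy can be 3, hence Ivy = 3.
Erin and Grace between them cover only {5, 7} — a naked pair. Remove those values from Bob, Mona, Priya.
The 2 variables Omar and Priya are confined to {2, 6}, which locks those values in; drop them from Bob, Mona.
No further eliminations apply; Bob can still be any of 1, 8.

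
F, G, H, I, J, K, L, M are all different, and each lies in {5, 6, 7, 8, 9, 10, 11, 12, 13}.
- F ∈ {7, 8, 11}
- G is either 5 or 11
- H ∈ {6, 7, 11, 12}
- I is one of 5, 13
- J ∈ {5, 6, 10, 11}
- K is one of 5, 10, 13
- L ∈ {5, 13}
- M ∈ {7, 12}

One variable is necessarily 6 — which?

J

The 8 variables together cover exactly {5, 6, 7, 8, 10, 11, 12, 13} — 8 values for 8 variables — and 8 appears only in F's list, so F = 8.
I and L share exactly the 2 values {5, 13}; by pigeonhole those values go to them, so strike 5, 13 from G, J, K.
G must be 11 (only option left). Eliminate 11 elsewhere: H, J.
K must be 10 (only option left). So J can't be 10.
So 6 goes to J.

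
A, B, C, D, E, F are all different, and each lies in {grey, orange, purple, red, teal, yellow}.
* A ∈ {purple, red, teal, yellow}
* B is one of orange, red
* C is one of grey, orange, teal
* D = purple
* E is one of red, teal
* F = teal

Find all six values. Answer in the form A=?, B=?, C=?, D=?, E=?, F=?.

D has just one choice, so D = purple. Remove purple from A.
That leaves F = teal. Remove teal from A, C, E.
E has just one choice, so E = red. So A, B can't be red.
A has just one choice, so A = yellow.
B must be orange (only option left). So C can't be orange.
C has just one choice, so C = grey.

A=yellow, B=orange, C=grey, D=purple, E=red, F=teal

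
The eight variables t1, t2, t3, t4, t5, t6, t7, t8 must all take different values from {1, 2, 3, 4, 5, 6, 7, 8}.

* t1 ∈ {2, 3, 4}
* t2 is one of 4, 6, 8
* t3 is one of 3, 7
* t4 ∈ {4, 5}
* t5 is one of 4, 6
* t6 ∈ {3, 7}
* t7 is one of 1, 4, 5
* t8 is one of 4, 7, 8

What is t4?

Among the 8 variables, 1 fits only t7 (and all 8 values in {1, 2, 3, 4, 5, 6, 7, 8} must be used), so t7 = 1.
The 7 still-open variables draw from only 7 values {2, 3, 4, 5, 6, 7, 8}, so each is used; only t1 can be 2, hence t1 = 2.
The 6 still-open variables together cover exactly {3, 4, 5, 6, 7, 8} — 6 values for 6 variables — and 5 appears only in t4's list, so t4 = 5.

5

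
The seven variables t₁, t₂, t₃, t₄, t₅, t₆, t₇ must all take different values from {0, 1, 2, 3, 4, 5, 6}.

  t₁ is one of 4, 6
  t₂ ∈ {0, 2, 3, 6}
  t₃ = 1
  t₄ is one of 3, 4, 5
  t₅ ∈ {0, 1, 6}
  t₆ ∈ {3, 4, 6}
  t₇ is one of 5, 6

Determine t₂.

t₃ has just one choice, so t₃ = 1. So t₅ can't be 1.
Among the 6 still-open variables, 2 fits only t₂ (and all 6 values in {0, 2, 3, 4, 5, 6} must be used), so t₂ = 2.

2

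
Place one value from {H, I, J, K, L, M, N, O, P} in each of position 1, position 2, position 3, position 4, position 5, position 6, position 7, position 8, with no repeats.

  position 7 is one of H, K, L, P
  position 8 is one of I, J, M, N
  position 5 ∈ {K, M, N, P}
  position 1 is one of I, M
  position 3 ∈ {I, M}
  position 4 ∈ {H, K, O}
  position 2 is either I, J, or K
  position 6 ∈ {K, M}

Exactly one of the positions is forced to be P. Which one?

position 5

position 1 and position 3 share exactly the 2 values {I, M}; by pigeonhole those values go to them, so strike I, M from position 2, position 5, position 6, position 8.
That leaves position 6 = K. Strike K from position 2, position 4, position 5, position 7.
position 2 has just one choice, so position 2 = J. Strike J from position 8.
position 8's domain is down to {N}, so position 8 = N. Strike N from position 5.
So P goes to position 5.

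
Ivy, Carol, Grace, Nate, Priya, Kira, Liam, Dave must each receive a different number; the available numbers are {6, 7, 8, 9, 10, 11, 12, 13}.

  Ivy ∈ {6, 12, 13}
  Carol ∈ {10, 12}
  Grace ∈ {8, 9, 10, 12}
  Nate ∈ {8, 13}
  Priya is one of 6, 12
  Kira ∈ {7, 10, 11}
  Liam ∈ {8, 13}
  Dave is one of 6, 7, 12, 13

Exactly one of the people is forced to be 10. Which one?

Carol

The 8 variables draw from only 8 values {6, 7, 8, 9, 10, 11, 12, 13}, so each is used; only Grace can be 9, hence Grace = 9.
The 7 still-open variables draw from only 7 values {6, 7, 8, 10, 11, 12, 13}, so each is used; only Kira can be 11, hence Kira = 11.
Among the 6 still-open variables, 7 fits only Dave (and all 6 values in {6, 7, 8, 10, 12, 13} must be used), so Dave = 7.
The 5 still-open variables draw from only 5 values {6, 8, 10, 12, 13}, so each is used; only Carol can be 10, hence Carol = 10.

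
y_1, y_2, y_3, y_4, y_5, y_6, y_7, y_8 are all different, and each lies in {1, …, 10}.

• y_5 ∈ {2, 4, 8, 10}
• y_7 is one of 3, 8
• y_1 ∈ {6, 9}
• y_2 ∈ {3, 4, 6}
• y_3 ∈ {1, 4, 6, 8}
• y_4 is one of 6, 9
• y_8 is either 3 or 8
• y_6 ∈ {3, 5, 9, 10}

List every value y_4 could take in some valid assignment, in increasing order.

6, 9

The 2 variables y_1 and y_4 are confined to {6, 9}, which locks those values in; drop them from y_2, y_3, y_6.
y_7 and y_8 between them cover only {3, 8} — a naked pair. Remove those values from y_2, y_3, y_5, y_6.
y_2 must be 4 (only option left). Strike 4 from y_3, y_5.
y_3 must be 1 (only option left).
No further eliminations apply; y_4 can still be any of 6, 9.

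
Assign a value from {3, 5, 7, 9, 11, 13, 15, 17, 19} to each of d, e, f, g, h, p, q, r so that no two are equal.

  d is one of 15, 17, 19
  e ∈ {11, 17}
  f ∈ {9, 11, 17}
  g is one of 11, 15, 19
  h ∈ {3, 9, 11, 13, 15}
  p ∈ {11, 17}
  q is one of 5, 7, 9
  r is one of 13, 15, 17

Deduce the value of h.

The 2 variables e and p are confined to {11, 17}, which locks those values in; drop them from d, f, g, h, r.
f must be 9 (only option left). Remove 9 from h, q.
d and g between them cover only {15, 19} — a naked pair. Remove those values from h, r.
That leaves r = 13. Remove 13 from h.
So h = 3.

3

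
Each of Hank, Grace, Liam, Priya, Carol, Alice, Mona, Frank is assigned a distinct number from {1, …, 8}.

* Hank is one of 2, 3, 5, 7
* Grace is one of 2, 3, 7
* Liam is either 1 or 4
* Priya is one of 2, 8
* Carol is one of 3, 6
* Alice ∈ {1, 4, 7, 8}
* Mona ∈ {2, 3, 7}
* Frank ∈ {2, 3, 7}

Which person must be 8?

Priya

The 8 variables draw from only 8 values {1, 2, 3, 4, 5, 6, 7, 8}, so each is used; only Hank can be 5, hence Hank = 5.
The 7 still-open variables together cover exactly {1, 2, 3, 4, 6, 7, 8} — 7 values for 7 variables — and 6 appears only in Carol's list, so Carol = 6.
Grace, Mona, Frank between them cover only {2, 3, 7} — a naked triple. Remove those values from Priya, Alice.
So 8 goes to Priya.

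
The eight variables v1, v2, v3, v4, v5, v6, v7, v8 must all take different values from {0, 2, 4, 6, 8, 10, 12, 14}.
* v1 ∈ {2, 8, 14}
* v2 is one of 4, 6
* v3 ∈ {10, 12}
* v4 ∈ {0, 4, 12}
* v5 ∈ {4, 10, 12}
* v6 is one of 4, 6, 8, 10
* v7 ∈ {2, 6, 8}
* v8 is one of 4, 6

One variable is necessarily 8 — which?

v6

The 8 variables together cover exactly {0, 2, 4, 6, 8, 10, 12, 14} — 8 values for 8 variables — and 0 appears only in v4's list, so v4 = 0.
The 7 still-open variables draw from only 7 values {2, 4, 6, 8, 10, 12, 14}, so each is used; only v1 can be 14, hence v1 = 14.
The 6 still-open variables draw from only 6 values {2, 4, 6, 8, 10, 12}, so each is used; only v7 can be 2, hence v7 = 2.
Among the 5 still-open variables, 8 fits only v6 (and all 5 values in {4, 6, 8, 10, 12} must be used), so v6 = 8.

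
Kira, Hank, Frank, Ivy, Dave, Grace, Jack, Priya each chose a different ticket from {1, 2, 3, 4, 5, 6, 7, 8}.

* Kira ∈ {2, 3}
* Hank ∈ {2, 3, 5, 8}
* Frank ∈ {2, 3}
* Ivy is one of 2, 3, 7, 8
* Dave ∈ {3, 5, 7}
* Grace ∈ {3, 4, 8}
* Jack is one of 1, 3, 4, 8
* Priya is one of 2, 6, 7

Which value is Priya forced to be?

6

The 8 variables draw from only 8 values {1, 2, 3, 4, 5, 6, 7, 8}, so each is used; only Jack can be 1, hence Jack = 1.
The 7 still-open variables draw from only 7 values {2, 3, 4, 5, 6, 7, 8}, so each is used; only Grace can be 4, hence Grace = 4.
The 6 still-open variables together cover exactly {2, 3, 5, 6, 7, 8} — 6 values for 6 variables — and 6 appears only in Priya's list, so Priya = 6.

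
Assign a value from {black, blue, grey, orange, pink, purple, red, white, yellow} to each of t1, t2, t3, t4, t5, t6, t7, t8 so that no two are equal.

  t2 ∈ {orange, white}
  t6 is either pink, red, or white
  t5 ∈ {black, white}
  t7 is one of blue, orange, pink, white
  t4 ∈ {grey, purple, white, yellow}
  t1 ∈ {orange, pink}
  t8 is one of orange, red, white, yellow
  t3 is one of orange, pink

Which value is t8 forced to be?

yellow

t1 and t3 share exactly the 2 values {orange, pink}; by pigeonhole those values go to them, so strike orange, pink from t2, t6, t7, t8.
t2's domain is down to {white}, so t2 = white. Eliminate white elsewhere: t4, t5, t6, t7, t8.
t5's domain is down to {black}, so t5 = black.
That leaves t6 = red. Remove red from t8.
So t8 = yellow.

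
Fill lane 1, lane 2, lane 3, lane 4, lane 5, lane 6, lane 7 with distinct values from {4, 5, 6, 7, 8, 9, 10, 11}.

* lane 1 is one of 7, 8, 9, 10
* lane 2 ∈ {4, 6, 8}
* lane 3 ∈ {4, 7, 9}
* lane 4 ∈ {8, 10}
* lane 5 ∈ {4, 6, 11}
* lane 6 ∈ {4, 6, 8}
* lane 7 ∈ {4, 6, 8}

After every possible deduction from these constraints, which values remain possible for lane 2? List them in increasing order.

4, 6, 8

The 7 variables together cover exactly {4, 6, 7, 8, 9, 10, 11} — 7 values for 7 variables — and 11 appears only in lane 5's list, so lane 5 = 11.
lane 2, lane 6, lane 7 between them cover only {4, 6, 8} — a naked triple. Remove those values from lane 1, lane 3, lane 4.
lane 4 has just one choice, so lane 4 = 10. So lane 1 can't be 10.
No further eliminations apply; lane 2 can still be any of 4, 6, 8.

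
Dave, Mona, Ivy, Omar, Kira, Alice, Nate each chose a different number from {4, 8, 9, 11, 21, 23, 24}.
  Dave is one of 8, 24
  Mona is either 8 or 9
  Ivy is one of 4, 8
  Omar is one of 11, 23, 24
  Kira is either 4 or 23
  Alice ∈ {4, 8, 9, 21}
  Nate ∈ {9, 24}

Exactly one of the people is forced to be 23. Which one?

Kira

The 7 variables together cover exactly {4, 8, 9, 11, 21, 23, 24} — 7 values for 7 variables — and 11 appears only in Omar's list, so Omar = 11.
The 6 still-open variables draw from only 6 values {4, 8, 9, 21, 23, 24}, so each is used; only Alice can be 21, hence Alice = 21.
Among the 5 still-open variables, 23 fits only Kira (and all 5 values in {4, 8, 9, 23, 24} must be used), so Kira = 23.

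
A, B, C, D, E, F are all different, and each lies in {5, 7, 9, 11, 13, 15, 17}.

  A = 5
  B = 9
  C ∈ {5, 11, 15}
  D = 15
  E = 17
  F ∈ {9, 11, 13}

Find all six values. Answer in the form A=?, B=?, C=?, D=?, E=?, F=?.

A's domain is down to {5}, so A = 5. Eliminate 5 elsewhere: C.
B has just one choice, so B = 9. Remove 9 from F.
That leaves D = 15. So C can't be 15.
That leaves E = 17.
That leaves C = 11. Eliminate 11 elsewhere: F.
That leaves F = 13.

A=5, B=9, C=11, D=15, E=17, F=13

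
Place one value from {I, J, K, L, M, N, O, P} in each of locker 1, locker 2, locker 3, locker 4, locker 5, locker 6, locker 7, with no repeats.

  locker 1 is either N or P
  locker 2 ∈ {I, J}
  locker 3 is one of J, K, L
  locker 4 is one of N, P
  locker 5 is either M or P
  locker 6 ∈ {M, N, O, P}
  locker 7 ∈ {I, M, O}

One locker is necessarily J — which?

locker 2

locker 1 and locker 4 between them cover only {N, P} — a naked pair. Remove those values from locker 5, locker 6.
locker 5 must be M (only option left). Remove M from locker 6, locker 7.
locker 6 has just one choice, so locker 6 = O. Eliminate O elsewhere: locker 7.
locker 7 must be I (only option left). Remove I from locker 2.
So J goes to locker 2.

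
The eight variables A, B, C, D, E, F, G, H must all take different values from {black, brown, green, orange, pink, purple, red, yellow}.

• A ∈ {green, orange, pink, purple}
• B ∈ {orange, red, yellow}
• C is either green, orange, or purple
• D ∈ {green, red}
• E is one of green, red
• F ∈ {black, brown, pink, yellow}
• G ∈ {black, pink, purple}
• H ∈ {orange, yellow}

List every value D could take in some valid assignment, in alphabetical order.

green, red

The 8 variables draw from only 8 values {black, brown, green, orange, pink, purple, red, yellow}, so each is used; only F can be brown, hence F = brown.
The 7 still-open variables together cover exactly {black, green, orange, pink, purple, red, yellow} — 7 values for 7 variables — and black appears only in G's list, so G = black.
Among the 6 still-open variables, pink fits only A (and all 6 values in {green, orange, pink, purple, red, yellow} must be used), so A = pink.
Among the 5 still-open variables, purple fits only C (and all 5 values in {green, orange, purple, red, yellow} must be used), so C = purple.
D and E share exactly the 2 values {green, red}; by pigeonhole those values go to them, so strike green, red from B.
No further eliminations apply; D can still be any of green, red.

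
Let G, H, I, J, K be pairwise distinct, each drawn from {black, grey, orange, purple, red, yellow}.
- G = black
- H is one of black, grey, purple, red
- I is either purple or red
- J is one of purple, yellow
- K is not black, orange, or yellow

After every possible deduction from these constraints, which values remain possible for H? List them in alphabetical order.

grey, purple, red

G has just one choice, so G = black. So H can't be black.
Among the 4 still-open variables, yellow fits only J (and all 4 values in {grey, purple, red, yellow} must be used), so J = yellow.
No further eliminations apply; H can still be any of grey, purple, red.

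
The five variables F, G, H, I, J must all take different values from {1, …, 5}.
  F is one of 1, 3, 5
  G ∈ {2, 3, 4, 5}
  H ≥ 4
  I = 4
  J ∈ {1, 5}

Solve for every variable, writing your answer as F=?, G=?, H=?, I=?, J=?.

F=3, G=2, H=5, I=4, J=1

I's domain is down to {4}, so I = 4. Remove 4 from G, H.
H has just one choice, so H = 5. So F, G, J can't be 5.
J has just one choice, so J = 1. Strike 1 from F.
F's domain is down to {3}, so F = 3. Eliminate 3 elsewhere: G.
G must be 2 (only option left).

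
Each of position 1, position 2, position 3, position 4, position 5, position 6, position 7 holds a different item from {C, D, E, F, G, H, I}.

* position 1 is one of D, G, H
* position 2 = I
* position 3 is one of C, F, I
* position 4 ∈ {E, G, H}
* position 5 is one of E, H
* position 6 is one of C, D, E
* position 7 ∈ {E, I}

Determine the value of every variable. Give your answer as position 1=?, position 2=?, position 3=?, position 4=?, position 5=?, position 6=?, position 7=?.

position 1=D, position 2=I, position 3=F, position 4=G, position 5=H, position 6=C, position 7=E

position 2 has just one choice, so position 2 = I. Remove I from position 3, position 7.
position 7's domain is down to {E}, so position 7 = E. So position 4, position 5, position 6 can't be E.
That leaves position 5 = H. Eliminate H elsewhere: position 1, position 4.
That leaves position 4 = G. Strike G from position 1.
position 1's domain is down to {D}, so position 1 = D. Strike D from position 6.
position 6 must be C (only option left). Strike C from position 3.
position 3 has just one choice, so position 3 = F.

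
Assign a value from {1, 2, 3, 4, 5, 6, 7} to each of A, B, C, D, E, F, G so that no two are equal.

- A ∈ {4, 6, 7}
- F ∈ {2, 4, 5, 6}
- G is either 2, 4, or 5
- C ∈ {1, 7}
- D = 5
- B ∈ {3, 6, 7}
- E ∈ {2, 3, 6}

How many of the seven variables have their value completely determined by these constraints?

2

D has just one choice, so D = 5. Strike 5 from F, G.
Among the 6 still-open variables, 1 fits only C (and all 6 values in {1, 2, 3, 4, 6, 7} must be used), so C = 1.
Determined: C=1, D=5. The other variables each still have more than one consistent value. That makes 2.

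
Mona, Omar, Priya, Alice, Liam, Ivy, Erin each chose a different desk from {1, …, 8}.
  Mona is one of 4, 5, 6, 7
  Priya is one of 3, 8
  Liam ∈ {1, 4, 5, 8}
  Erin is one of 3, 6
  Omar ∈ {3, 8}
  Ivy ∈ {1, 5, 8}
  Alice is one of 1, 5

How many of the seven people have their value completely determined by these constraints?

The 7 variables together cover exactly {1, 3, 4, 5, 6, 7, 8} — 7 values for 7 variables — and 7 appears only in Mona's list, so Mona = 7.
Among the 6 still-open variables, 4 fits only Liam (and all 6 values in {1, 3, 4, 5, 6, 8} must be used), so Liam = 4.
The 5 still-open variables draw from only 5 values {1, 3, 5, 6, 8}, so each is used; only Erin can be 6, hence Erin = 6.
Omar and Priya share exactly the 2 values {3, 8}; by pigeonhole those values go to them, so strike 3, 8 from Ivy.
Determined: Mona=7, Liam=4, Erin=6. The other people each still have more than one consistent value. That makes 3.

3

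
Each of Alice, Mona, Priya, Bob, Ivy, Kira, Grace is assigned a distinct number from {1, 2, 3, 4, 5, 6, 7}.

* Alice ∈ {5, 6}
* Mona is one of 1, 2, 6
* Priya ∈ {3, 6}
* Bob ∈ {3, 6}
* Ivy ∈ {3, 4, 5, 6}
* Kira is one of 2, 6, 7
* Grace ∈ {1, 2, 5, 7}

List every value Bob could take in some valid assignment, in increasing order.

The 7 variables together cover exactly {1, 2, 3, 4, 5, 6, 7} — 7 values for 7 variables — and 4 appears only in Ivy's list, so Ivy = 4.
Priya and Bob share exactly the 2 values {3, 6}; by pigeonhole those values go to them, so strike 3, 6 from Alice, Mona, Kira.
Alice must be 5 (only option left). Strike 5 from Grace.
No further eliminations apply; Bob can still be any of 3, 6.

3, 6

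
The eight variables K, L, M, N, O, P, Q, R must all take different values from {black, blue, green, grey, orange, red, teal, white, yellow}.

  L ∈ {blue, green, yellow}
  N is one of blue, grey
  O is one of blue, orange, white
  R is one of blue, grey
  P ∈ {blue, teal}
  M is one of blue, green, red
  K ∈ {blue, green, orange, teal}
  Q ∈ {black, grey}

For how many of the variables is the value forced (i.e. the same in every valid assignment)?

2

The 2 variables N and R are confined to {blue, grey}, which locks those values in; drop them from K, L, M, O, P, Q.
P must be teal (only option left). Strike teal from K.
Q has just one choice, so Q = black.
Determined: P=teal, Q=black. The other variables each still have more than one consistent value. That makes 2.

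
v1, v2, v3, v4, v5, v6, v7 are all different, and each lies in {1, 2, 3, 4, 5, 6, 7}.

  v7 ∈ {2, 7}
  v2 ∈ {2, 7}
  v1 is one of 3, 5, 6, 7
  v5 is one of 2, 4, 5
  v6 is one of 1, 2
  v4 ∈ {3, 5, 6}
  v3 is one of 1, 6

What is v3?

6

The 7 variables together cover exactly {1, 2, 3, 4, 5, 6, 7} — 7 values for 7 variables — and 4 appears only in v5's list, so v5 = 4.
v2 and v7 between them cover only {2, 7} — a naked pair. Remove those values from v1, v6.
v6's domain is down to {1}, so v6 = 1. Eliminate 1 elsewhere: v3.
So v3 = 6.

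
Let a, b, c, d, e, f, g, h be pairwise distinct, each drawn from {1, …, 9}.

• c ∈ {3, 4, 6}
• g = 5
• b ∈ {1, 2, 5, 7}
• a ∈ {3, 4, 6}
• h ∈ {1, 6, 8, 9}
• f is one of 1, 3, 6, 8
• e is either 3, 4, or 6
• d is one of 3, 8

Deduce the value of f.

g must be 5 (only option left). Eliminate 5 elsewhere: b.
a, c, e between them cover only {3, 4, 6} — a naked triple. Remove those values from d, f, h.
That leaves d = 8. So f, h can't be 8.
So f = 1.

1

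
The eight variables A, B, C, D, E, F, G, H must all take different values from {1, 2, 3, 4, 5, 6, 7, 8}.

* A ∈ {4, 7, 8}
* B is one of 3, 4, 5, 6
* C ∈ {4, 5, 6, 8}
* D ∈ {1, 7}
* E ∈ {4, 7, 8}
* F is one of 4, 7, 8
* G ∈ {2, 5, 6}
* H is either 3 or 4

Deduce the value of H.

Among the 8 variables, 1 fits only D (and all 8 values in {1, 2, 3, 4, 5, 6, 7, 8} must be used), so D = 1.
Among the 7 still-open variables, 2 fits only G (and all 7 values in {2, 3, 4, 5, 6, 7, 8} must be used), so G = 2.
A, E, F between them cover only {4, 7, 8} — a naked triple. Remove those values from B, C, H.
So H = 3.

3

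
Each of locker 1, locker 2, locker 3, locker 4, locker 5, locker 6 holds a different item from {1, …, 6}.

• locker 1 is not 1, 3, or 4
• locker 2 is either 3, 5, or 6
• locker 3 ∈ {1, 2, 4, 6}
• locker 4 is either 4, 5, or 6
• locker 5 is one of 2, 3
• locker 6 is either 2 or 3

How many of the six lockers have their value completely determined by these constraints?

2

Among the 6 variables, 1 fits only locker 3 (and all 6 values in {1, 2, 3, 4, 5, 6} must be used), so locker 3 = 1.
The 5 still-open variables draw from only 5 values {2, 3, 4, 5, 6}, so each is used; only locker 4 can be 4, hence locker 4 = 4.
locker 5 and locker 6 between them cover only {2, 3} — a naked pair. Remove those values from locker 1, locker 2.
Determined: locker 3=1, locker 4=4. The other lockers each still have more than one consistent value. That makes 2.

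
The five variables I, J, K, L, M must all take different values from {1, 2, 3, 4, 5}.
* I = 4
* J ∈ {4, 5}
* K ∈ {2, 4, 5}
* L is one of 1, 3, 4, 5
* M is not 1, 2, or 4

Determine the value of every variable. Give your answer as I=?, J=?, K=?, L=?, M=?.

I must be 4 (only option left). Strike 4 from J, K, L.
J must be 5 (only option left). Strike 5 from K, L, M.
K's domain is down to {2}, so K = 2.
That leaves M = 3. Remove 3 from L.
That leaves L = 1.

I=4, J=5, K=2, L=1, M=3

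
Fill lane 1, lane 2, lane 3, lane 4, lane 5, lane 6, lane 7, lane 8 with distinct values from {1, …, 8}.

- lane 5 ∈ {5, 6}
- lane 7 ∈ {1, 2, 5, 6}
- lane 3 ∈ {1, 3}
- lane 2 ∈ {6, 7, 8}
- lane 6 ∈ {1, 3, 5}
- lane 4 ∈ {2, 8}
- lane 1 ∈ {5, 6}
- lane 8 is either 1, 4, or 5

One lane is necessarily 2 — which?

The 8 variables draw from only 8 values {1, 2, 3, 4, 5, 6, 7, 8}, so each is used; only lane 8 can be 4, hence lane 8 = 4.
The 7 still-open variables together cover exactly {1, 2, 3, 5, 6, 7, 8} — 7 values for 7 variables — and 7 appears only in lane 2's list, so lane 2 = 7.
Among the 6 still-open variables, 8 fits only lane 4 (and all 6 values in {1, 2, 3, 5, 6, 8} must be used), so lane 4 = 8.
The 5 still-open variables together cover exactly {1, 2, 3, 5, 6} — 5 values for 5 variables — and 2 appears only in lane 7's list, so lane 7 = 2.

lane 7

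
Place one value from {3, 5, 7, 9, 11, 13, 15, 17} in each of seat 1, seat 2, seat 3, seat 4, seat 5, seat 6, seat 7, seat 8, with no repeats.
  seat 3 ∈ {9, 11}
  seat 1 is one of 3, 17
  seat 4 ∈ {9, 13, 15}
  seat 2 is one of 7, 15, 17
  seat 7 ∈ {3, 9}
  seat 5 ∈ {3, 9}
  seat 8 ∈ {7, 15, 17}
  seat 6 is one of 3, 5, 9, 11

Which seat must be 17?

The 8 variables together cover exactly {3, 5, 7, 9, 11, 13, 15, 17} — 8 values for 8 variables — and 5 appears only in seat 6's list, so seat 6 = 5.
The 7 still-open variables draw from only 7 values {3, 7, 9, 11, 13, 15, 17}, so each is used; only seat 3 can be 11, hence seat 3 = 11.
Among the 6 still-open variables, 13 fits only seat 4 (and all 6 values in {3, 7, 9, 13, 15, 17} must be used), so seat 4 = 13.
seat 5 and seat 7 share exactly the 2 values {3, 9}; by pigeonhole those values go to them, so strike 3, 9 from seat 1.
So 17 goes to seat 1.

seat 1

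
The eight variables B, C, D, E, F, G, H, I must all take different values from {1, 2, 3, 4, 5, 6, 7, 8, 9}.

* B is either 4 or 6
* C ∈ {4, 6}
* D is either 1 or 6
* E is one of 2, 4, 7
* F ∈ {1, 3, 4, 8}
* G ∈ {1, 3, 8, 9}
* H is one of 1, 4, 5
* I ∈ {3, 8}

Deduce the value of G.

B and C between them cover only {4, 6} — a naked pair. Remove those values from D, E, F, H.
D's domain is down to {1}, so D = 1. Eliminate 1 elsewhere: F, G, H.
H has just one choice, so H = 5.
F and I between them cover only {3, 8} — a naked pair. Remove those values from G.
So G = 9.

9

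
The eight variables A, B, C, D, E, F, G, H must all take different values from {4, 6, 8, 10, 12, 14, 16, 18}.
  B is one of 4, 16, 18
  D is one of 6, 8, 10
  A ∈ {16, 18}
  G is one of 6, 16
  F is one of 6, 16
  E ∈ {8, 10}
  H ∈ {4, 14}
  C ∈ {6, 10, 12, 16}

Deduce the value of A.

18

The 8 variables draw from only 8 values {4, 6, 8, 10, 12, 14, 16, 18}, so each is used; only C can be 12, hence C = 12.
The 7 still-open variables draw from only 7 values {4, 6, 8, 10, 14, 16, 18}, so each is used; only H can be 14, hence H = 14.
Among the 6 still-open variables, 4 fits only B (and all 6 values in {4, 6, 8, 10, 16, 18} must be used), so B = 4.
The 5 still-open variables draw from only 5 values {6, 8, 10, 16, 18}, so each is used; only A can be 18, hence A = 18.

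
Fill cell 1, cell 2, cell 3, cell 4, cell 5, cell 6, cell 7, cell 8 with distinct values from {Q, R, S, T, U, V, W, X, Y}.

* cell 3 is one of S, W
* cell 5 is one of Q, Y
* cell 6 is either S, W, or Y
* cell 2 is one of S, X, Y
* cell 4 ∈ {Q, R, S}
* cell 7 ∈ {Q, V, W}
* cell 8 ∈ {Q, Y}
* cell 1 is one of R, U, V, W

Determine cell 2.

The 8 variables together cover exactly {Q, R, S, U, V, W, X, Y} — 8 values for 8 variables — and U appears only in cell 1's list, so cell 1 = U.
Among the 7 still-open variables, R fits only cell 4 (and all 7 values in {Q, R, S, V, W, X, Y} must be used), so cell 4 = R.
Among the 6 still-open variables, V fits only cell 7 (and all 6 values in {Q, S, V, W, X, Y} must be used), so cell 7 = V.
The 5 still-open variables together cover exactly {Q, S, W, X, Y} — 5 values for 5 variables — and X appears only in cell 2's list, so cell 2 = X.

X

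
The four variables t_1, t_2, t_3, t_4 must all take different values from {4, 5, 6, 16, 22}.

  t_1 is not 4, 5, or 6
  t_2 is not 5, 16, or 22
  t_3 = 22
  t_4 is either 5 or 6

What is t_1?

t_3 must be 22 (only option left). Remove 22 from t_1.
So t_1 = 16.

16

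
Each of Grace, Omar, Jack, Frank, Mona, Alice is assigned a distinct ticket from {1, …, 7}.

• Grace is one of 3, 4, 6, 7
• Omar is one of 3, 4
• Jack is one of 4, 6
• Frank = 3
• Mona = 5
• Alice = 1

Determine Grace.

Frank must be 3 (only option left). So Grace, Omar can't be 3.
Mona must be 5 (only option left).
Alice has just one choice, so Alice = 1.
That leaves Omar = 4. Eliminate 4 elsewhere: Grace, Jack.
Jack's domain is down to {6}, so Jack = 6. So Grace can't be 6.
So Grace = 7.

7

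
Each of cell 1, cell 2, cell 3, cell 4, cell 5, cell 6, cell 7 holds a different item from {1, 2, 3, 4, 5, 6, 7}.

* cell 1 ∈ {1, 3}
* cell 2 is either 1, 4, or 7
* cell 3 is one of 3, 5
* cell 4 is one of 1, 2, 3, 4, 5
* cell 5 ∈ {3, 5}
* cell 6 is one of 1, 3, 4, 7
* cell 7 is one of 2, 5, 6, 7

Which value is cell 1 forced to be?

1

Among the 7 variables, 6 fits only cell 7 (and all 7 values in {1, 2, 3, 4, 5, 6, 7} must be used), so cell 7 = 6.
The 6 still-open variables together cover exactly {1, 2, 3, 4, 5, 7} — 6 values for 6 variables — and 2 appears only in cell 4's list, so cell 4 = 2.
cell 3 and cell 5 share exactly the 2 values {3, 5}; by pigeonhole those values go to them, so strike 3, 5 from cell 1, cell 6.
So cell 1 = 1.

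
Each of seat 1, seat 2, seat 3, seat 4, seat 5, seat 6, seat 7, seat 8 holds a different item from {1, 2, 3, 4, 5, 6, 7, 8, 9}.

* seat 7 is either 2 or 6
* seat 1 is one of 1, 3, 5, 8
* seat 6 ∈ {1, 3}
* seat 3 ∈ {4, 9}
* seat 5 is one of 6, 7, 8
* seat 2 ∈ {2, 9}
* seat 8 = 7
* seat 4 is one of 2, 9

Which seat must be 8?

seat 8 must be 7 (only option left). Remove 7 from seat 5.
seat 2 and seat 4 share exactly the 2 values {2, 9}; by pigeonhole those values go to them, so strike 2, 9 from seat 3, seat 7.
That leaves seat 3 = 4.
That leaves seat 7 = 6. Eliminate 6 elsewhere: seat 5.
So 8 goes to seat 5.

seat 5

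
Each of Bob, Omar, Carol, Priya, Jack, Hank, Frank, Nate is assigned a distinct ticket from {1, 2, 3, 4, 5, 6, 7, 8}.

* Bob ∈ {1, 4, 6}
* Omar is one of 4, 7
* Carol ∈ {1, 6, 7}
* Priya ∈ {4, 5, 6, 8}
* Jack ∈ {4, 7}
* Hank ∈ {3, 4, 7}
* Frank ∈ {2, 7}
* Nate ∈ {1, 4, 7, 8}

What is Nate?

The 8 variables draw from only 8 values {1, 2, 3, 4, 5, 6, 7, 8}, so each is used; only Frank can be 2, hence Frank = 2.
The 7 still-open variables together cover exactly {1, 3, 4, 5, 6, 7, 8} — 7 values for 7 variables — and 3 appears only in Hank's list, so Hank = 3.
Among the 6 still-open variables, 5 fits only Priya (and all 6 values in {1, 4, 5, 6, 7, 8} must be used), so Priya = 5.
Among the 5 still-open variables, 8 fits only Nate (and all 5 values in {1, 4, 6, 7, 8} must be used), so Nate = 8.

8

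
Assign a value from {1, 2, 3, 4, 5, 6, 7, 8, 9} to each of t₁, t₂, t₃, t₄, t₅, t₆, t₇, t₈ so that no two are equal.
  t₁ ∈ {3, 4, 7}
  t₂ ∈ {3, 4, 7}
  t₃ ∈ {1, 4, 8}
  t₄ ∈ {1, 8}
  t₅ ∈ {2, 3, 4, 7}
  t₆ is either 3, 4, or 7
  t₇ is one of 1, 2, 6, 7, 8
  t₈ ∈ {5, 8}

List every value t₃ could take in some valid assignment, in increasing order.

1, 8

The 8 variables together cover exactly {1, 2, 3, 4, 5, 6, 7, 8} — 8 values for 8 variables — and 5 appears only in t₈'s list, so t₈ = 5.
The 7 still-open variables together cover exactly {1, 2, 3, 4, 6, 7, 8} — 7 values for 7 variables — and 6 appears only in t₇'s list, so t₇ = 6.
Among the 6 still-open variables, 2 fits only t₅ (and all 6 values in {1, 2, 3, 4, 7, 8} must be used), so t₅ = 2.
The 3 variables t₁, t₂, t₆ are confined to {3, 4, 7}, which locks those values in; drop them from t₃.
No further eliminations apply; t₃ can still be any of 1, 8.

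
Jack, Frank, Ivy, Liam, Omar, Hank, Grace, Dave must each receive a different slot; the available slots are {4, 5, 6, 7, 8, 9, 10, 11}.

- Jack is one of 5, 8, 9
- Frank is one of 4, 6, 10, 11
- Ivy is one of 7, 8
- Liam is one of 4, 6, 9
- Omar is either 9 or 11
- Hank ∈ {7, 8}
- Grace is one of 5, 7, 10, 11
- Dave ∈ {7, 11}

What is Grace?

Ivy and Hank between them cover only {7, 8} — a naked pair. Remove those values from Jack, Grace, Dave.
Dave has just one choice, so Dave = 11. So Frank, Omar, Grace can't be 11.
Omar has just one choice, so Omar = 9. Strike 9 from Jack, Liam.
Jack's domain is down to {5}, so Jack = 5. Eliminate 5 elsewhere: Grace.
So Grace = 10.

10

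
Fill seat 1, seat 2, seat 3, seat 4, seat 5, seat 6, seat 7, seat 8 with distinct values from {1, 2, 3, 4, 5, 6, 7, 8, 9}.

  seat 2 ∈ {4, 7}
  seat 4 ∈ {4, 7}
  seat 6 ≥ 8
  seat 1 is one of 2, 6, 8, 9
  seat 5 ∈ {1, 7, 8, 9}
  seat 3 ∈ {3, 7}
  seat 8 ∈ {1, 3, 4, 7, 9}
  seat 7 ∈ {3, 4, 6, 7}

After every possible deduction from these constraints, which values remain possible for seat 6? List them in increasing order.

8, 9

The 8 variables together cover exactly {1, 2, 3, 4, 6, 7, 8, 9} — 8 values for 8 variables — and 2 appears only in seat 1's list, so seat 1 = 2.
The 7 still-open variables draw from only 7 values {1, 3, 4, 6, 7, 8, 9}, so each is used; only seat 7 can be 6, hence seat 7 = 6.
The 2 variables seat 2 and seat 4 are confined to {4, 7}, which locks those values in; drop them from seat 3, seat 5, seat 8.
That leaves seat 3 = 3. Remove 3 from seat 8.
No further eliminations apply; seat 6 can still be any of 8, 9.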